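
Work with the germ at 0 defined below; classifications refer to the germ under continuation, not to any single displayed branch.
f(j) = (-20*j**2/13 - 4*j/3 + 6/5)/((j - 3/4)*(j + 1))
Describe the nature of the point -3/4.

Denominator factors: j - 3/4 = -3/2 at j = -3/4; j + 1 = 1/4 at j = -3/4 — none vanishes.
So the germ continues analytically to -3/4.

The point is a regular point.


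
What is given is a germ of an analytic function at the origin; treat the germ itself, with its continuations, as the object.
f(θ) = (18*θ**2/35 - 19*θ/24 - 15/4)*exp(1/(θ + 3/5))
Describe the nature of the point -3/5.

The exponent 1/(θ - (-3/5)) has a pole at -3/5, so exp(1/(θ - (-3/5))) takes every nonzero value near it: an essential singularity (not a pole of any order).

The point is an essential singularity.


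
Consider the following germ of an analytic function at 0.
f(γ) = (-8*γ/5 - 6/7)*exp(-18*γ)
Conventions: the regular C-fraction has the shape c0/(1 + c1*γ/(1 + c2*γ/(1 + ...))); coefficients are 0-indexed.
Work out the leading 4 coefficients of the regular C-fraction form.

The regular C-fraction coefficients are [-6/7, 242/15, -14837/1815, 4795605/1795277].

Taylor coefficients (expand at 0): a_0 = -6/7, a_1 = 484/35, a_2 = -3852/35, a_3 = 20088/35.
c0 = a_0 = -6/7. Peel one level at a time: if S = 1 + c*γ/S' with S'(0) = 1, then c is the γ-coefficient of S and S' = c*γ/(S - 1).
S_1 = c0/f = 1 + (242/15)*γ + (29674/225)*γ^2 + ...; c1 = 242/15.
S_2 = c1*γ/(S_1 - 1) = 1 + (-14837/1815)*γ + (319707/14641)*γ^2 + ...; c2 = -14837/1815.
S_3 = c2*γ/(S_2 - 1) = 1 + (4795605/1795277)*γ + ...; c3 = 4795605/1795277.


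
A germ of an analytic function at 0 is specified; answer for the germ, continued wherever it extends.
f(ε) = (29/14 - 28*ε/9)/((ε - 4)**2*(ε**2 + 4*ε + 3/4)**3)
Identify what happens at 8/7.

Denominator factors: ε - 4 = -20/7 at ε = 8/7; ε**2 + 4*ε + 3/4 = 1299/196 at ε = 8/7 — none vanishes.
So the germ continues analytically to 8/7.

The point is a regular point.


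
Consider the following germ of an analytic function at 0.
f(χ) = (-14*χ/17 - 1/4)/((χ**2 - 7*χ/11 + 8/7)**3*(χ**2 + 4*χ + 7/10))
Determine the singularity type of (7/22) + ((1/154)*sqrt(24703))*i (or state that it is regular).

The point is a pole of order 3.

The denominator factor χ**2 - 7*χ/11 + 8/7 vanishes at (7/22) + ((1/154)*sqrt(24703))*i and appears to the power 3; the numerator there equals (-383/748) - ((1/187)*sqrt(24703))*i, nonzero, and no other factor vanishes.
Hence a pole whose order is the multiplicity, 3.


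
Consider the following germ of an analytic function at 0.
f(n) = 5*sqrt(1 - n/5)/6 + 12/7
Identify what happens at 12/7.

There is no denominator, hence no pole anywhere.
Branch term sqrt(1 - n/(5)): argument at 12/7 is 23/35, nonzero, so 12/7 is not its branch point (a point on a principal cut is still regular for the continued germ).
So the germ continues analytically to 12/7.

The point is a regular point.


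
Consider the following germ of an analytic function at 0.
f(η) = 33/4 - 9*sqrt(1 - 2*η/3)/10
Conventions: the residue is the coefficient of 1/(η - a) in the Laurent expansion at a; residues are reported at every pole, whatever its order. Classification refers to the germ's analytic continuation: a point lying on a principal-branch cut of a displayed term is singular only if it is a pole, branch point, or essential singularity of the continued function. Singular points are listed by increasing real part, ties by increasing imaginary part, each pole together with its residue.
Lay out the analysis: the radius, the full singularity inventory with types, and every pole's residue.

Branch term (-9/10)*sqrt(1 - η/(3/2)): its argument vanishes at η = 3/2, a square-root branch point, modulus 3/2.
The radius of convergence is the smallest modulus among the singular points: 3/2.

Radius of convergence at 0: 3/2.
At 3/2: an algebraic (square-root) branch point.


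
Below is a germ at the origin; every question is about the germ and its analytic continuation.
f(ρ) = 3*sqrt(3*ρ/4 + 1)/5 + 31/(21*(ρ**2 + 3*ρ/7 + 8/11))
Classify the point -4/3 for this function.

The point is an algebraic (square-root) branch point.

The term (3/5)*sqrt(1 - ρ/(-4/3)) has argument 1 - -4/3/(-4/3) = 0 at -4/3: a square-root (algebraic, two-sheeted) branch point; the remaining terms are analytic or single-valued there.


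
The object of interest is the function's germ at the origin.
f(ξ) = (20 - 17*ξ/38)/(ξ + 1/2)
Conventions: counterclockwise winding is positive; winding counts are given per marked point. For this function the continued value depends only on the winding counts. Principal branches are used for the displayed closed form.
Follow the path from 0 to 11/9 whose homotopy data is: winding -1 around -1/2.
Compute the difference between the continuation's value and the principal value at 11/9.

Continued minus principal equals 0.

The function is rational, hence single-valued: continuing it around any pole returns the same value, so the difference is 0.


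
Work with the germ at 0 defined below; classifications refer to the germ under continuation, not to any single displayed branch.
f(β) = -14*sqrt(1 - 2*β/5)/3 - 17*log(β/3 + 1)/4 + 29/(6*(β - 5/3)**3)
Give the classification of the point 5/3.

The denominator factor β - 5/3 vanishes at 5/3 and appears to the power 3; the numerator there equals 29/6, nonzero, and no other factor vanishes.
The branch terms are analytic at this point.
Hence a pole whose order is the multiplicity, 3.

The point is a pole of order 3.


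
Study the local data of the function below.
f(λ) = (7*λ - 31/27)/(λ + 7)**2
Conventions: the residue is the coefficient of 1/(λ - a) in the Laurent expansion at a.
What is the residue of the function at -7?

At the order-2 pole -7 set g(λ) = (λ - (-7))^2*f(λ) = 7*λ - 31/27.
Order-2 pole: residue = g'(a); g'(-7) = 7, so the residue is 7.

The residue is 7.


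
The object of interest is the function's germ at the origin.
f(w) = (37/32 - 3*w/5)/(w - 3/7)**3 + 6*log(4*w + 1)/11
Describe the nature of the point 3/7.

The denominator factor w - 3/7 vanishes at 3/7 and appears to the power 3; the numerator there equals 1007/1120, nonzero, and no other factor vanishes.
The branch terms are analytic at this point.
Hence a pole whose order is the multiplicity, 3.

The point is a pole of order 3.


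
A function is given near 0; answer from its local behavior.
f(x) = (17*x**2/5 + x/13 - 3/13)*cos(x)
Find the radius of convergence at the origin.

The factor cos(x) is entire and contributes no finite singular point.
The polynomial part has no poles.
No finite singular points: the Taylor series at 0 converges everywhere.

The radius of convergence is infinite.


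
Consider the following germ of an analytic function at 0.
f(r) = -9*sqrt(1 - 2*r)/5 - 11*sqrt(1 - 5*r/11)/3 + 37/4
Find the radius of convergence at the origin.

The radius of convergence is 1/2.

Branch term (-11/3)*sqrt(1 - r/(11/5)): its argument vanishes at r = 11/5, a square-root branch point, modulus 11/5.
Branch term (-9/5)*sqrt(1 - r/(1/2)): its argument vanishes at r = 1/2, a square-root branch point, modulus 1/2.
The radius of convergence is the smallest modulus among the singular points: 1/2.


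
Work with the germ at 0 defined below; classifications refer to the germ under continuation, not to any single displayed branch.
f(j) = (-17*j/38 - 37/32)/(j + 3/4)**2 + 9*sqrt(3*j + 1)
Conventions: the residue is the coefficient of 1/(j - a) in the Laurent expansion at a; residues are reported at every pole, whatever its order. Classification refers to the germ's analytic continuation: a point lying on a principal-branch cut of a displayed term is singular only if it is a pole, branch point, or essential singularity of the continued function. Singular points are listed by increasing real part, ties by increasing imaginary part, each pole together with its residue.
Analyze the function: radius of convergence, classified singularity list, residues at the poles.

Radius of convergence at 0: 1/3.
At -3/4: a pole of order 2; residue -17/38.
At -1/3: an algebraic (square-root) branch point.

Denominator factor (j + 3/4)^2: pole of order 2 at -3/4, modulus 3/4.
Branch term (9)*sqrt(1 - j/(-1/3)): its argument vanishes at j = -1/3, a square-root branch point, modulus 1/3.
The radius of convergence is the smallest modulus among the singular points: 1/3.
The branch term is analytic at -3/4 and contributes nothing to the residue; only the rational part matters.
At the order-2 pole -3/4 set g(j) = (j - (-3/4))^2*(rational part) = -17*j/38 - 37/32.
Order-2 pole: residue = g'(a); g'(-3/4) = -17/38, so the residue is -17/38.
List the singular points by increasing real part (a conjugate pair: the negative imaginary part first).


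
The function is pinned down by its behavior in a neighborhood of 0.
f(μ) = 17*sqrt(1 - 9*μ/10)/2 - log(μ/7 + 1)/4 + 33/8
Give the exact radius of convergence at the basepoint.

Branch term (-1/4)*log(1 - μ/(-7)): its argument vanishes at μ = -7, a logarithmic branch point, modulus 7.
Branch term (17/2)*sqrt(1 - μ/(10/9)): its argument vanishes at μ = 10/9, a square-root branch point, modulus 10/9.
The radius of convergence is the smallest modulus among the singular points: 10/9.

The radius of convergence is 10/9.


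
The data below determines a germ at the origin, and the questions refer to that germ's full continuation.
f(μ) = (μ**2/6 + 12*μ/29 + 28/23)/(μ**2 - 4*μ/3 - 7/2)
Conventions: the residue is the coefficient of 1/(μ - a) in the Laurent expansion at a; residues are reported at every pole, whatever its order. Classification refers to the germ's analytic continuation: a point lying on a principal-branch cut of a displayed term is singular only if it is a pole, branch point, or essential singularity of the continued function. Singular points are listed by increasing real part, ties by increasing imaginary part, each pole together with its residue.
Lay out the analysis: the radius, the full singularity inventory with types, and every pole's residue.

Denominator factor (μ**2 - 4*μ/3 - 7/2): discriminant 142/9, real irrational roots 2/3 + (1/6)*sqrt(142) and 2/3 - (1/6)*sqrt(142); poles of order 1, moduli 2/3 + (1/6)*sqrt(142) and -2/3 + (1/6)*sqrt(142).
The radius of convergence is the smallest modulus among the singular points: -2/3 + (1/6)*sqrt(142).
The factor μ**2 - 4*μ/3 - 7/2 splits as (μ - a)(μ - a') with a = 2/3 - (1/6)*sqrt(142), a' = 2/3 + (1/6)*sqrt(142). At the order-1 pole a set g(μ) = (μ - a)*f(μ) = [μ**2/6 + 12*μ/29 + 28/23] / (μ - a').
Simple pole: residue = g(a) at a = 2/3 - (1/6)*sqrt(142), which is 83/261 - (160261/3409704)*sqrt(142).
The factor μ**2 - 4*μ/3 - 7/2 splits as (μ - a)(μ - a') with a = 2/3 + (1/6)*sqrt(142), a' = 2/3 - (1/6)*sqrt(142). At the order-1 pole a set g(μ) = (μ - a)*f(μ) = [μ**2/6 + 12*μ/29 + 28/23] / (μ - a').
Simple pole: residue = g(a) at a = 2/3 + (1/6)*sqrt(142), which is 83/261 + (160261/3409704)*sqrt(142).
List the singular points by increasing real part (a conjugate pair: the negative imaginary part first).

Radius of convergence at 0: -2/3 + (1/6)*sqrt(142).
At 2/3 - (1/6)*sqrt(142): a pole of order 1; residue 83/261 - (160261/3409704)*sqrt(142).
At 2/3 + (1/6)*sqrt(142): a pole of order 1; residue 83/261 + (160261/3409704)*sqrt(142).


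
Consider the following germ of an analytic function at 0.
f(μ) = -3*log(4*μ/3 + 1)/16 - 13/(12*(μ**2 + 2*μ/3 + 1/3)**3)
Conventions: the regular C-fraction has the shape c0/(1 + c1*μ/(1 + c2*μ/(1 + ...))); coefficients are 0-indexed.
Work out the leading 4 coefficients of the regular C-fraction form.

The regular C-fraction coefficients are [-117/4, 701/117, -286144/82017, 850109663/601760832].

Taylor coefficients (expand at 0): a_0 = -117/4, a_1 = 701/4, a_2 = -5263/12, a_3 = 6314/27.
c0 = a_0 = -117/4. Peel one level at a time: if S = 1 + c*μ/S' with S'(0) = 1, then c is the μ-coefficient of S and S' = c*μ/(S - 1).
S_1 = c0/f = 1 + (701/117)*μ + (286144/13689)*μ^2 + ...; c1 = 701/117.
S_2 = c1*μ/(S_1 - 1) = 1 + (-286144/82017)*μ + (65393051/13267827)*μ^2 + ...; c2 = -286144/82017.
S_3 = c2*μ/(S_2 - 1) = 1 + (850109663/601760832)*μ + ...; c3 = 850109663/601760832.


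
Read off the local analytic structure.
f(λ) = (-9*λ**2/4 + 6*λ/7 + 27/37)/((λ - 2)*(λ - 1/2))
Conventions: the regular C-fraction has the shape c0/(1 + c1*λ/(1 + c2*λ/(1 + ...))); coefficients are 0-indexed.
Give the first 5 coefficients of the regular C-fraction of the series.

The regular C-fraction coefficients are [27/37, -463/126, 133351/58338, 14673267/61741513, -359751/266702].

Taylor coefficients (expand at 0): a_0 = 27/37, a_1 = 1389/518, a_2 = 1929/518, a_3 = 981/148, a_4 = 26619/2072.
c0 = a_0 = 27/37. Peel one level at a time: if S = 1 + c*λ/S' with S'(0) = 1, then c is the λ-coefficient of S and S' = c*λ/(S - 1).
S_1 = c0/f = 1 + (-463/126)*λ + (133351/15876)*λ^2 + ...; c1 = -463/126.
S_2 = c1*λ/(S_1 - 1) = 1 + (133351/58338)*λ + (-232909/428738)*λ^2 + ...; c2 = 133351/58338.
S_3 = c2*λ/(S_2 - 1) = 1 + (14673267/61741513)*λ + (11401128459/35564978402)*λ^2 + ...; c3 = 14673267/61741513.
S_4 = c3*λ/(S_3 - 1) = 1 + (-359751/266702)*λ + ...; c4 = -359751/266702.


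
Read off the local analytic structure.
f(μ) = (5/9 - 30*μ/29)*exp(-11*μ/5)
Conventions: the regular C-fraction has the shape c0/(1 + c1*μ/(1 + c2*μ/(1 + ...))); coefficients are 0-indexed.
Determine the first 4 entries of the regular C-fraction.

Taylor coefficients (expand at 0): a_0 = 5/9, a_1 = -589/261, a_2 = 9449/2610, a_3 = -136609/39150.
c0 = a_0 = 5/9. Peel one level at a time: if S = 1 + c*μ/S' with S'(0) = 1, then c is the μ-coefficient of S and S' = c*μ/(S - 1).
S_1 = c0/f = 1 + (589/145)*μ + (419821/42050)*μ^2 + ...; c1 = 589/145.
S_2 = c1*μ/(S_1 - 1) = 1 + (-419821/170810)*μ + (106925401/104076300)*μ^2 + ...; c2 = -419821/170810.
S_3 = c2*μ/(S_2 - 1) = 1 + (3100836629/7418237070)*μ + ...; c3 = 3100836629/7418237070.

The regular C-fraction coefficients are [5/9, 589/145, -419821/170810, 3100836629/7418237070].


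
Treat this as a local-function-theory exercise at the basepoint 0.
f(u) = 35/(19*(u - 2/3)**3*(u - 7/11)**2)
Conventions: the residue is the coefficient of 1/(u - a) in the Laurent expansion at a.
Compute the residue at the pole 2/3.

The residue is 124521705/19.

At the order-3 pole 2/3 set g(u) = (u - (2/3))^3*f(u) = 35/(19*(u - 7/11)**2).
Order-3 pole: residue = g''(a)/2; g''(2/3) = 249043410/19, so the residue is 124521705/19.


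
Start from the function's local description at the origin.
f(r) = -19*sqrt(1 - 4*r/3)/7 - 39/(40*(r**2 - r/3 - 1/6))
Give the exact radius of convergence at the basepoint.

The radius of convergence is -1/6 + (1/6)*sqrt(7).

Denominator factor (r**2 - r/3 - 1/6): discriminant 7/9, real irrational roots 1/6 + (1/6)*sqrt(7) and 1/6 - (1/6)*sqrt(7); poles of order 1, moduli 1/6 + (1/6)*sqrt(7) and -1/6 + (1/6)*sqrt(7).
Branch term (-19/7)*sqrt(1 - r/(3/4)): its argument vanishes at r = 3/4, a square-root branch point, modulus 3/4.
The radius of convergence is the smallest modulus among the singular points: -1/6 + (1/6)*sqrt(7).


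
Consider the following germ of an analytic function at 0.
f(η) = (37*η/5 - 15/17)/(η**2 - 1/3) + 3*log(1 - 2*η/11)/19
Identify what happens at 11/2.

The term (3/19)*log(1 - η/(11/2)) has argument 1 - 11/2/(11/2) = 0 at 11/2: a logarithmic (infinitely-sheeted) branch point; the remaining terms are analytic or single-valued there.

The point is a logarithmic branch point.


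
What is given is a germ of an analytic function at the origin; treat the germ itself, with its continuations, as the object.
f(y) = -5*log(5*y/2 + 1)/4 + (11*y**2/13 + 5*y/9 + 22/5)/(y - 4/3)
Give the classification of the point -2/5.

The term (-5/4)*log(1 - y/(-2/5)) has argument 1 - -2/5/(-2/5) = 0 at -2/5: a logarithmic (infinitely-sheeted) branch point; the remaining terms are analytic or single-valued there.

The point is a logarithmic branch point.


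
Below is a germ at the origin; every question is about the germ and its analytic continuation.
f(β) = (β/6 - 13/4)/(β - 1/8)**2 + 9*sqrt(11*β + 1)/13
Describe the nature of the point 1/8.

The point is a pole of order 2.

The denominator factor β - 1/8 vanishes at 1/8 and appears to the power 2; the numerator there equals -155/48, nonzero, and no other factor vanishes.
The branch terms are analytic at this point.
Hence a pole whose order is the multiplicity, 2.


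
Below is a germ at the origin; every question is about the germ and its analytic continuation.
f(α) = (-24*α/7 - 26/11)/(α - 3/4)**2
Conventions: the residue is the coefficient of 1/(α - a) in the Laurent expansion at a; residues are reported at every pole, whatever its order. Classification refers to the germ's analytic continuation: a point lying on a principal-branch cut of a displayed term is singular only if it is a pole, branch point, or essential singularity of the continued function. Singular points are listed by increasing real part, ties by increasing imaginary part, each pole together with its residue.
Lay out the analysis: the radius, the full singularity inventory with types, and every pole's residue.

Denominator factor (α - 3/4)^2: pole of order 2 at 3/4, modulus 3/4.
The radius of convergence is the smallest modulus among the singular points: 3/4.
At the order-2 pole 3/4 set g(α) = (α - (3/4))^2*f(α) = -24*α/7 - 26/11.
Order-2 pole: residue = g'(a); g'(3/4) = -24/7, so the residue is -24/7.

Radius of convergence at 0: 3/4.
At 3/4: a pole of order 2; residue -24/7.


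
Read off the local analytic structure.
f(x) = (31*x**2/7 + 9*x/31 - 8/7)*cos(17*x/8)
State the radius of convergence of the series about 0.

The radius of convergence is infinite.

The factor cos(17*x/8) is entire and contributes no finite singular point.
The polynomial part has no poles.
No finite singular points: the Taylor series at 0 converges everywhere.


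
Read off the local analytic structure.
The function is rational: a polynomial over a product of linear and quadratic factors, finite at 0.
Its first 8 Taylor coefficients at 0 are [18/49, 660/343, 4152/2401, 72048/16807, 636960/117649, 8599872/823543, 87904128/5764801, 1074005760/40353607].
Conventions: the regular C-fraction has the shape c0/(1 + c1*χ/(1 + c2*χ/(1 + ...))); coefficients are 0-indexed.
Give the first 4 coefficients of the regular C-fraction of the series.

Taylor coefficients (read off): a_0 = 18/49, a_1 = 660/343, a_2 = 4152/2401, a_3 = 72048/16807.
c0 = a_0 = 18/49. Peel one level at a time: if S = 1 + c*χ/S' with S'(0) = 1, then c is the χ-coefficient of S and S' = c*χ/(S - 1).
S_1 = c0/f = 1 + (-110/21)*χ + (1432/63)*χ^2 + ...; c1 = -110/21.
S_2 = c1*χ/(S_1 - 1) = 1 + (716/165)*χ + (-4296/3025)*χ^2 + ...; c2 = 716/165.
S_3 = c2*χ/(S_2 - 1) = 1 + (18/55)*χ + ...; c3 = 18/55.

The regular C-fraction coefficients are [18/49, -110/21, 716/165, 18/55].


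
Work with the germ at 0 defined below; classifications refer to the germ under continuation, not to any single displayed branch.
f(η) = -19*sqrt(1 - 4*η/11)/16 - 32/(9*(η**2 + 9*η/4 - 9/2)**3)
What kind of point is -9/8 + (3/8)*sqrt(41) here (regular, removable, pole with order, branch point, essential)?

The point is a pole of order 3.

The denominator factor η**2 + 9*η/4 - 9/2 vanishes at -9/8 + (3/8)*sqrt(41) and appears to the power 3; the numerator there equals -32/9, nonzero, and no other factor vanishes.
The branch terms are analytic at this point.
Hence a pole whose order is the multiplicity, 3.


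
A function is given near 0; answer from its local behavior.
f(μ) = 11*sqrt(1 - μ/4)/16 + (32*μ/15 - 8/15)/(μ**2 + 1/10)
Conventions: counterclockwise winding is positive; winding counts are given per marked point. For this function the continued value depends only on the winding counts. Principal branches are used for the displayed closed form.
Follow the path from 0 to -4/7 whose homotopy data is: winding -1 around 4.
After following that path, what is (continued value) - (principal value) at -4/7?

The rational part is single-valued and drops out of the difference; each branch term changes only by its own monodromy.
(11/16)*sqrt(1 - μ/(4)): winding -1 is odd, the square root flips sign, contributing -2*(11/16)*sqrt(1 - (-4/7)/(4)) = -2*(11/16)*sqrt(8/7) = -(11/28)*sqrt(14).
Summing the contributions at μ = -4/7 gives -(11/28)*sqrt(14).

Continued minus principal equals -(11/28)*sqrt(14).


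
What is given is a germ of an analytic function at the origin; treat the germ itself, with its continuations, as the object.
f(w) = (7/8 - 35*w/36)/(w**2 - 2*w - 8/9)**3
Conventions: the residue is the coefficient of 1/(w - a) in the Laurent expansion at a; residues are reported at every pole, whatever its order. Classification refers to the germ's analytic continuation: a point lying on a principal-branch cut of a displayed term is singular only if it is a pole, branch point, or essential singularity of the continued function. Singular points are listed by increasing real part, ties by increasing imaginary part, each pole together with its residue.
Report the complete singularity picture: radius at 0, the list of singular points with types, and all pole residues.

Denominator factor (w**2 - 2*w - 8/9)^3: discriminant 68/9, real irrational roots 1 + (1/3)*sqrt(17) and 1 - (1/3)*sqrt(17); poles of order 3, moduli 1 + (1/3)*sqrt(17) and -1 + (1/3)*sqrt(17).
The radius of convergence is the smallest modulus among the singular points: -1 + (1/3)*sqrt(17).
The factor w**2 - 2*w - 8/9 splits as (w - a)(w - a') with a = 1 - (1/3)*sqrt(17), a' = 1 + (1/3)*sqrt(17). At the order-3 pole a set g(w) = (w - a)^3*f(w) = [7/8 - 35*w/36] / (w - a')^3.
Order-3 pole: residue = g''(a)/2; g''(1 - (1/3)*sqrt(17)) = (567/314432)*sqrt(17), so the residue is (567/628864)*sqrt(17).
The factor w**2 - 2*w - 8/9 splits as (w - a)(w - a') with a = 1 + (1/3)*sqrt(17), a' = 1 - (1/3)*sqrt(17). At the order-3 pole a set g(w) = (w - a)^3*f(w) = [7/8 - 35*w/36] / (w - a')^3.
Order-3 pole: residue = g''(a)/2; g''(1 + (1/3)*sqrt(17)) = -(567/314432)*sqrt(17), so the residue is -(567/628864)*sqrt(17).
List the singular points by increasing real part (a conjugate pair: the negative imaginary part first).

Radius of convergence at 0: -1 + (1/3)*sqrt(17).
At 1 - (1/3)*sqrt(17): a pole of order 3; residue (567/628864)*sqrt(17).
At 1 + (1/3)*sqrt(17): a pole of order 3; residue -(567/628864)*sqrt(17).


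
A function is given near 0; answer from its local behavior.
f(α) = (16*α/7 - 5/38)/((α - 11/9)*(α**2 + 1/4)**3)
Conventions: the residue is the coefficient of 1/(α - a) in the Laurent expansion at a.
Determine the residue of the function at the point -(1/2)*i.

The residue is (-6021108432/23988162625) - (5613531876/23988162625)*i.


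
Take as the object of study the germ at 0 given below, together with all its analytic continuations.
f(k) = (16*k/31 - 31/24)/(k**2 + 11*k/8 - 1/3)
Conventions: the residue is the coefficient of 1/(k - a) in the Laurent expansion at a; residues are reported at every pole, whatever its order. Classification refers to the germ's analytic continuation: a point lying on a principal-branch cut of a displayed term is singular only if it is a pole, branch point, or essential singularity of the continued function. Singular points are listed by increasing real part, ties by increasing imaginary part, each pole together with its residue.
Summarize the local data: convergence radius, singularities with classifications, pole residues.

Denominator factor (k**2 + 11*k/8 - 1/3): discriminant 619/192, real irrational roots -11/16 + (1/48)*sqrt(1857) and -11/16 - (1/48)*sqrt(1857); poles of order 1, moduli -11/16 + (1/48)*sqrt(1857) and 11/16 + (1/48)*sqrt(1857).
The radius of convergence is the smallest modulus among the singular points: -11/16 + (1/48)*sqrt(1857).
The factor k**2 + 11*k/8 - 1/3 splits as (k - a)(k - a') with a = -11/16 - (1/48)*sqrt(1857), a' = -11/16 + (1/48)*sqrt(1857). At the order-1 pole a set g(k) = (k - a)*f(k) = [16*k/31 - 31/24] / (k - a').
Simple pole: residue = g(a) at a = -11/16 - (1/48)*sqrt(1857), which is 8/31 + (1225/57567)*sqrt(1857).
The factor k**2 + 11*k/8 - 1/3 splits as (k - a)(k - a') with a = -11/16 + (1/48)*sqrt(1857), a' = -11/16 - (1/48)*sqrt(1857). At the order-1 pole a set g(k) = (k - a)*f(k) = [16*k/31 - 31/24] / (k - a').
Simple pole: residue = g(a) at a = -11/16 + (1/48)*sqrt(1857), which is 8/31 - (1225/57567)*sqrt(1857).
List the singular points by increasing real part (a conjugate pair: the negative imaginary part first).

Radius of convergence at 0: -11/16 + (1/48)*sqrt(1857).
At -11/16 - (1/48)*sqrt(1857): a pole of order 1; residue 8/31 + (1225/57567)*sqrt(1857).
At -11/16 + (1/48)*sqrt(1857): a pole of order 1; residue 8/31 - (1225/57567)*sqrt(1857).


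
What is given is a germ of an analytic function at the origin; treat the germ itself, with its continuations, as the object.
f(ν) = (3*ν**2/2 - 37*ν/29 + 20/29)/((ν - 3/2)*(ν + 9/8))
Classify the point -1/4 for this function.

The point is a regular point.

Denominator factors: ν - 3/2 = -7/4 at ν = -1/4; ν + 9/8 = 7/8 at ν = -1/4 — none vanishes.
So the germ continues analytically to -1/4.


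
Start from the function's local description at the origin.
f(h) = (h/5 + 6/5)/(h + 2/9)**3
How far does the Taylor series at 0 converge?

Denominator factor (h + 2/9)^3: pole of order 3 at -2/9, modulus 2/9.
The radius of convergence is the smallest modulus among the singular points: 2/9.

The radius of convergence is 2/9.


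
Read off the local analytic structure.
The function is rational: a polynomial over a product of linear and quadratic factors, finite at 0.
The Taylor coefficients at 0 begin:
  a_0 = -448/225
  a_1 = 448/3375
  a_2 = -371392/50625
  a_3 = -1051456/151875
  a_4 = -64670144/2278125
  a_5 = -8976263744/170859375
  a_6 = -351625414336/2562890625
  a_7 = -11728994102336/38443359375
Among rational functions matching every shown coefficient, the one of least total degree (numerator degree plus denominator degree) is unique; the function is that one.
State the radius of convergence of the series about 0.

The radius of convergence is 3/7.

No rational of total degree below 4 reproduces all 8 coefficients; solving the [0/4] Pade equations on them gives f(u) = 5/(3*(u - 3/7)*(u + 5/4)**3), whose expansion matches every shown term.
Denominator factor (u + 5/4)^3: pole of order 3 at -5/4, modulus 5/4.
Denominator factor (u - 3/7): pole of order 1 at 3/7, modulus 3/7.
The radius of convergence is the smallest modulus among the singular points: 3/7.


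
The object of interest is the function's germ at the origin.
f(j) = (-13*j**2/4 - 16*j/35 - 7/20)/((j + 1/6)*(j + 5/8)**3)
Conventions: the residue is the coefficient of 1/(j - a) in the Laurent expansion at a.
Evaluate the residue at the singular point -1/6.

The residue is -35232/9317.

At the order-1 pole -1/6 set g(j) = (j - (-1/6))*f(j) = (-13*j**2/4 - 16*j/35 - 7/20)/(j + 5/8)**3.
Simple pole: residue = g(a) at a = -1/6, which is -35232/9317.


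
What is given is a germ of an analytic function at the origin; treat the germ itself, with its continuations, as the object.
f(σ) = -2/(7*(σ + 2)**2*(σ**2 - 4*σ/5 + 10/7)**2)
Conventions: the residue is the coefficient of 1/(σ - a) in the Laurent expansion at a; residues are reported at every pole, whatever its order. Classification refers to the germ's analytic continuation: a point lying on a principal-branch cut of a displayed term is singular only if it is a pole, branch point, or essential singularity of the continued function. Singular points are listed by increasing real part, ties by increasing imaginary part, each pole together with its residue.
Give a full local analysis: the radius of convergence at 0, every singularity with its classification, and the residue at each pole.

Radius of convergence at 0: (1/7)*sqrt(70).
At -2: a pole of order 2; residue -4900/620289.
At (2/5) - ((1/35)*sqrt(1554))*i: a pole of order 2; residue (2450/620289) - ((3582425/13586810256)*sqrt(1554))*i.
At (2/5) + ((1/35)*sqrt(1554))*i: a pole of order 2; residue (2450/620289) + ((3582425/13586810256)*sqrt(1554))*i.


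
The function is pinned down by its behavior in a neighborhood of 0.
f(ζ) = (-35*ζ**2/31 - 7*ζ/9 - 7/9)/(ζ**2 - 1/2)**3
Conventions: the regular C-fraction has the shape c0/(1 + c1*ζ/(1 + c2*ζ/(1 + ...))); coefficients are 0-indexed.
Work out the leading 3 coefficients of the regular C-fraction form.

Taylor coefficients (expand at 0): a_0 = 56/9, a_1 = 56/9, a_2 = 4312/93.
c0 = a_0 = 56/9. Peel one level at a time: if S = 1 + c*ζ/S' with S'(0) = 1, then c is the ζ-coefficient of S and S' = c*ζ/(S - 1).
S_1 = c0/f = 1 + (-1)*ζ + (-200/31)*ζ^2 + ...; c1 = -1.
S_2 = c1*ζ/(S_1 - 1) = 1 + (-200/31)*ζ + ...; c2 = -200/31.

The regular C-fraction coefficients are [56/9, -1, -200/31].


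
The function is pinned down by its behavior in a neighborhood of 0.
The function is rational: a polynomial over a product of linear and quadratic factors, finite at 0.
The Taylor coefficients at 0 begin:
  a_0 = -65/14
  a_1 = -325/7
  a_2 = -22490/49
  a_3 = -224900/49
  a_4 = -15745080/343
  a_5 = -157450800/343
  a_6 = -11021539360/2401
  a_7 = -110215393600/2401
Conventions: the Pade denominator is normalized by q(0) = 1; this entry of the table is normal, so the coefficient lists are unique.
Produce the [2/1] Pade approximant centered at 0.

The Pade approximant has numerator coefficients [-65/14, 0, 260/49]; denominator coefficients [1, -10].

Taylor coefficients needed (read off): a_0 = -65/14, a_1 = -325/7, a_2 = -22490/49, a_3 = -224900/49.
Write the denominator as Q(λ) = 1 + q1*λ. Requiring Q*f - P = O(λ^4) with deg P <= 2 kills the coefficients of λ^3..λ^3 in Q*f:
  λ^3: a_3 + q1*a_2 = 0, i.e. -224900/49 + (-22490/49)*q1 = 0.
Solving this linear system: q1 = -10.
The numerator is Q*f truncated at degree 2: P0 = a_0 = -65/14; P1 = a_1 + q1*a_0 = 0; P2 = a_2 + q1*a_1 = 260/49.


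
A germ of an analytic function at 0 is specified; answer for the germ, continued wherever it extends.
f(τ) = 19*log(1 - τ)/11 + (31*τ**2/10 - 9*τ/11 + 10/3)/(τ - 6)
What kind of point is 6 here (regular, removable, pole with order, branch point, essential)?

The denominator factor τ - 6 vanishes at 6 and appears to the power 1; the numerator there equals 18154/165, nonzero, and no other factor vanishes.
The branch terms are analytic at this point.
Hence a pole whose order is the multiplicity, 1.

The point is a pole of order 1.


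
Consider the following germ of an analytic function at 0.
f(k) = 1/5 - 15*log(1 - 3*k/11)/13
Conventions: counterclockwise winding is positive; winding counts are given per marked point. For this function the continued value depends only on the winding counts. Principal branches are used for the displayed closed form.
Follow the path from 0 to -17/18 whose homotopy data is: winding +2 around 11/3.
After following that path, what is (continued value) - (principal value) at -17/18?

The rational part is single-valued and drops out of the difference; each branch term changes only by its own monodromy.
(-15/13)*log(1 - k/(11/3)): each positive loop around 11/3 adds 2*pi*i to the log, so winding +2 contributes (-15/13)*(2)*2*pi*i = -(60/13)*pi*i.
Summing the contributions at k = -17/18 gives -(60/13)*pi*i.

Continued minus principal equals -(60/13)*pi*i.


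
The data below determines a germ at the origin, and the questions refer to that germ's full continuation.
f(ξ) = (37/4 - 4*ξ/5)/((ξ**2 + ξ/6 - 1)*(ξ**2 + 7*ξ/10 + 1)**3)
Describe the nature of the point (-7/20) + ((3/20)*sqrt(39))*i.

The point is a pole of order 3.

The denominator factor ξ**2 + 7*ξ/10 + 1 vanishes at (-7/20) + ((3/20)*sqrt(39))*i and appears to the power 3; the numerator there equals (953/100) - ((3/25)*sqrt(39))*i, nonzero, and no other factor vanishes.
Hence a pole whose order is the multiplicity, 3.


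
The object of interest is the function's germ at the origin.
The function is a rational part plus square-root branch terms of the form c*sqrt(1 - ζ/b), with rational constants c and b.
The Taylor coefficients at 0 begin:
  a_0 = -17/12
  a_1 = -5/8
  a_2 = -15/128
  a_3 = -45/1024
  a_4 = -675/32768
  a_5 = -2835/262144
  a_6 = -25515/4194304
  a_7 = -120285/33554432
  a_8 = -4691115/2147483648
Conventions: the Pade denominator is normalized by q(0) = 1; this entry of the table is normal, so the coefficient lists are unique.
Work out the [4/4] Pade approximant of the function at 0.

Taylor coefficients needed (read off): a_0 = -17/12, a_1 = -5/8, a_2 = -15/128, a_3 = -45/1024, a_4 = -675/32768, a_5 = -2835/262144, a_6 = -25515/4194304, a_7 = -120285/33554432, a_8 = -4691115/2147483648.
Write the denominator as Q(ζ) = 1 + q1*ζ + q2*ζ^2 + q3*ζ^3 + q4*ζ^4. Requiring Q*f - P = O(ζ^9) with deg P <= 4 kills the coefficients of ζ^5..ζ^8 in Q*f:
  ζ^5: a_5 + q1*a_4 + q2*a_3 + q3*a_2 + q4*a_1 = 0, i.e. -2835/262144 + (-675/32768)*q1 + (-45/1024)*q2 + (-15/128)*q3 + (-5/8)*q4 = 0.
  ζ^6: a_6 + q1*a_5 + q2*a_4 + q3*a_3 + q4*a_2 = 0, i.e. -25515/4194304 + (-2835/262144)*q1 + (-675/32768)*q2 + (-45/1024)*q3 + (-15/128)*q4 = 0.
  ζ^7: a_7 + q1*a_6 + q2*a_5 + q3*a_4 + q4*a_3 = 0, i.e. -120285/33554432 + (-25515/4194304)*q1 + (-2835/262144)*q2 + (-675/32768)*q3 + (-45/1024)*q4 = 0.
  ζ^8: a_8 + q1*a_7 + q2*a_6 + q3*a_5 + q4*a_4 = 0, i.e. -4691115/2147483648 + (-120285/33554432)*q1 + (-25515/4194304)*q2 + (-2835/262144)*q3 + (-675/32768)*q4 = 0.
Solving this linear system: q1 = -21/16, q2 = 135/256, q3 = -135/2048, q4 = 81/65536.
The numerator is Q*f truncated at degree 4: P0 = a_0 = -17/12; P1 = a_1 + q1*a_0 = 79/64; P2 = a_2 + q1*a_1 + q2*a_0 = -45/1024; P3 = a_3 + q1*a_2 + q2*a_1 + q3*a_0 = -1035/8192; P4 = a_4 + q1*a_3 + q2*a_2 + q3*a_1 + q4*a_0 = 3861/262144.

The Pade approximant has numerator coefficients [-17/12, 79/64, -45/1024, -1035/8192, 3861/262144]; denominator coefficients [1, -21/16, 135/256, -135/2048, 81/65536].


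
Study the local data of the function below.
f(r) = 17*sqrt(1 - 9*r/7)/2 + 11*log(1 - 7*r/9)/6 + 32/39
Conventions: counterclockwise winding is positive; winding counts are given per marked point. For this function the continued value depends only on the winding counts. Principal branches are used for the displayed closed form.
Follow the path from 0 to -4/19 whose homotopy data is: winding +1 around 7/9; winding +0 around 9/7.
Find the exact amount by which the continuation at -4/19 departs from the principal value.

The rational part is single-valued and drops out of the difference; each branch term changes only by its own monodromy.
(17/2)*sqrt(1 - r/(7/9)): winding +1 is odd, the square root flips sign, contributing -2*(17/2)*sqrt(1 - (-4/19)/(7/9)) = -2*(17/2)*sqrt(169/133) = -(221/133)*sqrt(133).
(11/6)*log(1 - r/(9/7)): winding 0 around 9/7, so this term returns to its principal value, contribution 0.
Summing the contributions at r = -4/19 gives -(221/133)*sqrt(133).

Continued minus principal equals -(221/133)*sqrt(133).


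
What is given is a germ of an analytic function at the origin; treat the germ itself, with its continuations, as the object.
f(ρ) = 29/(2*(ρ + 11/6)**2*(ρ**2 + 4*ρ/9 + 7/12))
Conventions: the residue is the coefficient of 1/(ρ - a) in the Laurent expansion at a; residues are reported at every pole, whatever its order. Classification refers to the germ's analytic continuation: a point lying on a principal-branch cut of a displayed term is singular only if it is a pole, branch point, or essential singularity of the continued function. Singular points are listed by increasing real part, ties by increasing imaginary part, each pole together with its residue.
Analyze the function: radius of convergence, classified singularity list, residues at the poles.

Radius of convergence at 0: (1/6)*sqrt(21).
At -11/6: a pole of order 2; residue 136242/28561.
At (-2/9) - ((1/18)*sqrt(173))*i: a pole of order 1; residue (-68121/28561) + ((784566/4941053)*sqrt(173))*i.
At (-2/9) + ((1/18)*sqrt(173))*i: a pole of order 1; residue (-68121/28561) - ((784566/4941053)*sqrt(173))*i.


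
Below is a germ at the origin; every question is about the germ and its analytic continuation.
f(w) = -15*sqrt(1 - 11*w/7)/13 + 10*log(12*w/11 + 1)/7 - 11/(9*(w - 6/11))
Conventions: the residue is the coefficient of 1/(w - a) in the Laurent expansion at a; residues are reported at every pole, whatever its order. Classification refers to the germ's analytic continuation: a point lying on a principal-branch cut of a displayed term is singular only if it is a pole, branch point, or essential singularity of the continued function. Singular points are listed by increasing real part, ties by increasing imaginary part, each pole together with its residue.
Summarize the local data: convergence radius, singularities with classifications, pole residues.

Radius of convergence at 0: 6/11.
At -11/12: a logarithmic branch point.
At 6/11: a pole of order 1; residue -11/9.
At 7/11: an algebraic (square-root) branch point.

Denominator factor (w - 6/11): pole of order 1 at 6/11, modulus 6/11.
Branch term (10/7)*log(1 - w/(-11/12)): its argument vanishes at w = -11/12, a logarithmic branch point, modulus 11/12.
Branch term (-15/13)*sqrt(1 - w/(7/11)): its argument vanishes at w = 7/11, a square-root branch point, modulus 7/11.
The radius of convergence is the smallest modulus among the singular points: 6/11.
The branch terms are analytic at 6/11 and contribute nothing to the residue; only the rational part matters.
At the order-1 pole 6/11 set g(w) = (w - (6/11))*(rational part) = -11/9.
Simple pole: residue = g(a) at a = 6/11, which is -11/9.
List the singular points by increasing real part (a conjugate pair: the negative imaginary part first).


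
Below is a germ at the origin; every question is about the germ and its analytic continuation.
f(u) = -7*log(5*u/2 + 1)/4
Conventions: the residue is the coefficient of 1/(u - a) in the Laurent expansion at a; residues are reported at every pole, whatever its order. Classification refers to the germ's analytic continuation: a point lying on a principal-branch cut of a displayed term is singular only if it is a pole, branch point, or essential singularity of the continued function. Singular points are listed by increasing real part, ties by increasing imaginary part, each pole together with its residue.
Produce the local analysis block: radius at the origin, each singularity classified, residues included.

Radius of convergence at 0: 2/5.
At -2/5: a logarithmic branch point.

Branch term (-7/4)*log(1 - u/(-2/5)): its argument vanishes at u = -2/5, a logarithmic branch point, modulus 2/5.
The radius of convergence is the smallest modulus among the singular points: 2/5.


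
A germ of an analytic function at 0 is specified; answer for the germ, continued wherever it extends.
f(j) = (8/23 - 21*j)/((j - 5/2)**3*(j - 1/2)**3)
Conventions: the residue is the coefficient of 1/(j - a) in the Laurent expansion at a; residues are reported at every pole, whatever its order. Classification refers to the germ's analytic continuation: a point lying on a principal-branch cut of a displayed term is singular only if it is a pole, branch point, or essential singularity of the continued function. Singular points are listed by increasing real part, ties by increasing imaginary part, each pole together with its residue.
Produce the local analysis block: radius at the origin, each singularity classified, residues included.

Denominator factor (j - 5/2)^3: pole of order 3 at 5/2, modulus 5/2.
Denominator factor (j - 1/2)^3: pole of order 3 at 1/2, modulus 1/2.
The radius of convergence is the smallest modulus among the singular points: 1/2.
At the order-3 pole 1/2 set g(j) = (j - (1/2))^3*f(j) = (8/23 - 21*j)/(j - 5/2)**3.
Order-3 pole: residue = g''(a)/2; g''(1/2) = 4299/368, so the residue is 4299/736.
At the order-3 pole 5/2 set g(j) = (j - (5/2))^3*f(j) = (8/23 - 21*j)/(j - 1/2)**3.
Order-3 pole: residue = g''(a)/2; g''(5/2) = -4299/368, so the residue is -4299/736.
List the singular points by increasing real part (a conjugate pair: the negative imaginary part first).

Radius of convergence at 0: 1/2.
At 1/2: a pole of order 3; residue 4299/736.
At 5/2: a pole of order 3; residue -4299/736.
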